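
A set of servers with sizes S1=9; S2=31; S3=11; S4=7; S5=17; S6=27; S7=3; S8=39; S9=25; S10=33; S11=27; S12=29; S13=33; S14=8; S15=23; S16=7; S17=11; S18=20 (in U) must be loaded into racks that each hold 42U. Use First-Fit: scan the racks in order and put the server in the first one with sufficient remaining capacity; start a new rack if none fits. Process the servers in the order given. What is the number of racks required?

Put S1 (9U) in rack 1; 33U remain.
Put S2 (31U) in rack 1; 2U remain.
Put S3 (11U) in rack 2; 31U remain.
Put S4 (7U) in rack 2; 24U remain.
Put S5 (17U) in rack 2; 7U remain.
Put S6 (27U) in rack 3; 15U remain.
Put S7 (3U) in rack 2; 4U remain.
Put S8 (39U) in rack 4; 3U remain.
Put S9 (25U) in rack 5; 17U remain.
Put S10 (33U) in rack 6; 9U remain.
Put S11 (27U) in rack 7; 15U remain.
Put S12 (29U) in rack 8; 13U remain.
Put S13 (33U) in rack 9; 9U remain.
Put S14 (8U) in rack 3; 7U remain.
Put S15 (23U) in rack 10; 19U remain.
Put S16 (7U) in rack 3; 0U remain.
Put S17 (11U) in rack 5; 6U remain.
Put S18 (20U) in rack 11; 22U remain.

11 racks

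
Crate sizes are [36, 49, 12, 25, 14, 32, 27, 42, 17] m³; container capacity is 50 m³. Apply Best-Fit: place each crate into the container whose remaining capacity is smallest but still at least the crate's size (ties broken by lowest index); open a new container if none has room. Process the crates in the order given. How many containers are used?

container 1: place 36 m³, 14 m³ left
container 2: place 49 m³, 1 m³ left
container 1: place 12 m³, 2 m³ left
container 3: place 25 m³, 25 m³ left
container 3: place 14 m³, 11 m³ left
container 4: place 32 m³, 18 m³ left
container 5: place 27 m³, 23 m³ left
container 6: place 42 m³, 8 m³ left
container 4: place 17 m³, 1 m³ left
Final containers: [36,12] [49] [25,14] [32,17] [27] [42].

6 containers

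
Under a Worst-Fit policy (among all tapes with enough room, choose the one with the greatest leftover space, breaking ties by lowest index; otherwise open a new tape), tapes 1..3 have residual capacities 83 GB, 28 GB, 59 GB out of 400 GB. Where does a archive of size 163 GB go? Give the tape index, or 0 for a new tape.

No tape has ≥ 163 GB free, so a new tape is opened.

0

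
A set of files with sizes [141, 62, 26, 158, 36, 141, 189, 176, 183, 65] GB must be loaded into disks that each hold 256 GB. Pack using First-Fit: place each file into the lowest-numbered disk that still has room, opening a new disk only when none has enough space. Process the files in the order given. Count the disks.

141 GB → disk 1 (remaining 115 GB)
62 GB → disk 1 (remaining 53 GB)
26 GB → disk 1 (remaining 27 GB)
158 GB → disk 2 (remaining 98 GB)
36 GB → disk 2 (remaining 62 GB)
141 GB → disk 3 (remaining 115 GB)
189 GB → disk 4 (remaining 67 GB)
176 GB → disk 5 (remaining 80 GB)
183 GB → disk 6 (remaining 73 GB)
65 GB → disk 3 (remaining 50 GB)
Final disks: [141,62,26] [158,36] [141,65] [189] [176] [183].

6 disks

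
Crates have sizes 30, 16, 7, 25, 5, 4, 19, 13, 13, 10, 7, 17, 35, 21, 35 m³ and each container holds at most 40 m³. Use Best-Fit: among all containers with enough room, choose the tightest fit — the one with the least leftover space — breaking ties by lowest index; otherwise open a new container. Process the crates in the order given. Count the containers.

30 m³ → container 1 (remaining 10 m³)
16 m³ → container 2 (remaining 24 m³)
7 m³ → container 1 (remaining 3 m³)
25 m³ → container 3 (remaining 15 m³)
5 m³ → container 3 (remaining 10 m³)
4 m³ → container 3 (remaining 6 m³)
19 m³ → container 2 (remaining 5 m³)
13 m³ → container 4 (remaining 27 m³)
13 m³ → container 4 (remaining 14 m³)
10 m³ → container 4 (remaining 4 m³)
7 m³ → container 5 (remaining 33 m³)
17 m³ → container 5 (remaining 16 m³)
35 m³ → container 6 (remaining 5 m³)
21 m³ → container 7 (remaining 19 m³)
35 m³ → container 8 (remaining 5 m³)
Final containers: [30,7] [16,19] [25,5,4] [13,13,10] [7,17] [35] [21] [35].

8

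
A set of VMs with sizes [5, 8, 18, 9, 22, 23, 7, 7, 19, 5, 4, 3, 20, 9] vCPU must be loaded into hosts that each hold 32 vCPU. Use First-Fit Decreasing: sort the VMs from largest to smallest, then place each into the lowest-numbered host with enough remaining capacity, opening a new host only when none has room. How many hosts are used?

6

Sorted descending: 23, 22, 20, 19, 18, 9, 9, 8, 7, 7, 5, 5, 4, 3.
host 1: place 23 vCPU, 9 vCPU left
host 2: place 22 vCPU, 10 vCPU left
host 3: place 20 vCPU, 12 vCPU left
host 4: place 19 vCPU, 13 vCPU left
host 5: place 18 vCPU, 14 vCPU left
host 1: place 9 vCPU, 0 vCPU left
host 2: place 9 vCPU, 1 vCPU left
host 3: place 8 vCPU, 4 vCPU left
host 4: place 7 vCPU, 6 vCPU left
host 5: place 7 vCPU, 7 vCPU left
host 4: place 5 vCPU, 1 vCPU left
host 5: place 5 vCPU, 2 vCPU left
host 3: place 4 vCPU, 0 vCPU left
host 6: place 3 vCPU, 29 vCPU left
Final hosts: [23,9] [22,9] [20,8,4] [19,7,5] [18,7,5] [3].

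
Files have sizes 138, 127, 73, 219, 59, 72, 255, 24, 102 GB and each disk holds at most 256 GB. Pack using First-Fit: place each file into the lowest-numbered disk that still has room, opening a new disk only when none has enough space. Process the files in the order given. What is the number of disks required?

5 disks

138 GB → disk 1 (remaining 118 GB)
127 GB → disk 2 (remaining 129 GB)
73 GB → disk 1 (remaining 45 GB)
219 GB → disk 3 (remaining 37 GB)
59 GB → disk 2 (remaining 70 GB)
72 GB → disk 4 (remaining 184 GB)
255 GB → disk 5 (remaining 1 GB)
24 GB → disk 1 (remaining 21 GB)
102 GB → disk 4 (remaining 82 GB)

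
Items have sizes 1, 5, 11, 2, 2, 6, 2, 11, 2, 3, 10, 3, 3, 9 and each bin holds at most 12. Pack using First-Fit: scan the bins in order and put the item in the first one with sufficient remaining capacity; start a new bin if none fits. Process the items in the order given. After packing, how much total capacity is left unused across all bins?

14

Put 1 in bin 1; 11 remain.
Put 5 in bin 1; 6 remain.
Put 11 in bin 2; 1 remain.
Put 2 in bin 1; 4 remain.
Put 2 in bin 1; 2 remain.
Put 6 in bin 3; 6 remain.
Put 2 in bin 1; 0 remain.
Put 11 in bin 4; 1 remain.
Put 2 in bin 3; 4 remain.
Put 3 in bin 3; 1 remain.
Put 10 in bin 5; 2 remain.
Put 3 in bin 6; 9 remain.
Put 3 in bin 6; 6 remain.
Put 9 in bin 7; 3 remain.
7 bins × 12 = 84; used 70; unused 14.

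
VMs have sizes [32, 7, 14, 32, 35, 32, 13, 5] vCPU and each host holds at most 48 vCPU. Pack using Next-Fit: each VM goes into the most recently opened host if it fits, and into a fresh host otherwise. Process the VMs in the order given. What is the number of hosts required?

5

host 1: place 32 vCPU, 16 vCPU left
host 1: place 7 vCPU, 9 vCPU left
host 2: place 14 vCPU, 34 vCPU left
host 2: place 32 vCPU, 2 vCPU left
host 3: place 35 vCPU, 13 vCPU left
host 4: place 32 vCPU, 16 vCPU left
host 4: place 13 vCPU, 3 vCPU left
host 5: place 5 vCPU, 43 vCPU left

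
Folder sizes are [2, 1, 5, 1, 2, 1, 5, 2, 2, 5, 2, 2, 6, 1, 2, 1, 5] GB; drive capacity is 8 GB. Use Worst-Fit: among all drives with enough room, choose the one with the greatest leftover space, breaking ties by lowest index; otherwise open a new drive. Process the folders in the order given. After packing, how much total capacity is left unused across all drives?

3

Put 2 GB in drive 1; 6 GB remain.
Put 1 GB in drive 1; 5 GB remain.
Put 5 GB in drive 1; 0 GB remain.
Put 1 GB in drive 2; 7 GB remain.
Put 2 GB in drive 2; 5 GB remain.
Put 1 GB in drive 2; 4 GB remain.
Put 5 GB in drive 3; 3 GB remain.
Put 2 GB in drive 2; 2 GB remain.
Put 2 GB in drive 3; 1 GB remain.
Put 5 GB in drive 4; 3 GB remain.
Put 2 GB in drive 4; 1 GB remain.
Put 2 GB in drive 2; 0 GB remain.
Put 6 GB in drive 5; 2 GB remain.
Put 1 GB in drive 5; 1 GB remain.
Put 2 GB in drive 6; 6 GB remain.
Put 1 GB in drive 6; 5 GB remain.
Put 5 GB in drive 6; 0 GB remain.
6 drives × 8 GB = 48 GB; used 45 GB; unused 3 GB.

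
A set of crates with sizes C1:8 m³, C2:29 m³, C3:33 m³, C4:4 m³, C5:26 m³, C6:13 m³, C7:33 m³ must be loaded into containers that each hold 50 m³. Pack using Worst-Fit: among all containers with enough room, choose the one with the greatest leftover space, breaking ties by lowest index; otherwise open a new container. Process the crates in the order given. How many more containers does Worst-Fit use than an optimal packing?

Worst-Fit: [8,29] [33,4] [26,13] [33] → 4 containers.
4 crates exceed 25 m³ (half the capacity), and no two of those can share a container, so at least 4 containers are needed.
So 4 is already optimal.

0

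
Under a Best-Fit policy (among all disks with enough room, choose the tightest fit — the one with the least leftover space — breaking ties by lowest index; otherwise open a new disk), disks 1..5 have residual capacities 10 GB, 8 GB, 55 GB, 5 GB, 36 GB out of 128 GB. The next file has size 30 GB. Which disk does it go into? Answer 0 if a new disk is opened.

5

Disks with room: disk 3 (55 GB), disk 5 (36 GB).
Tightest fit is disk 5 with 36 GB free.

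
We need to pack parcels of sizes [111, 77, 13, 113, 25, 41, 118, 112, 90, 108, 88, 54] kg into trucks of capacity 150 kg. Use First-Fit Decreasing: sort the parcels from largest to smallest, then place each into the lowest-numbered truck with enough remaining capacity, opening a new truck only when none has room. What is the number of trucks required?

Sorted descending: 118, 113, 112, 111, 108, 90, 88, 77, 54, 41, 25, 13.
Put 118 kg in truck 1; 32 kg remain.
Put 113 kg in truck 2; 37 kg remain.
Put 112 kg in truck 3; 38 kg remain.
Put 111 kg in truck 4; 39 kg remain.
Put 108 kg in truck 5; 42 kg remain.
Put 90 kg in truck 6; 60 kg remain.
Put 88 kg in truck 7; 62 kg remain.
Put 77 kg in truck 8; 73 kg remain.
Put 54 kg in truck 6; 6 kg remain.
Put 41 kg in truck 5; 1 kg remain.
Put 25 kg in truck 1; 7 kg remain.
Put 13 kg in truck 2; 24 kg remain.

8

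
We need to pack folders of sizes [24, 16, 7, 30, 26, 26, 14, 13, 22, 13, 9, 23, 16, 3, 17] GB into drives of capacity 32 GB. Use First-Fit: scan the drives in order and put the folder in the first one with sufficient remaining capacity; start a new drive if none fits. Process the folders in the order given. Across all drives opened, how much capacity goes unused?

61

drive 1: place 24 GB, 8 GB left
drive 2: place 16 GB, 16 GB left
drive 1: place 7 GB, 1 GB left
drive 3: place 30 GB, 2 GB left
drive 4: place 26 GB, 6 GB left
drive 5: place 26 GB, 6 GB left
drive 2: place 14 GB, 2 GB left
drive 6: place 13 GB, 19 GB left
drive 7: place 22 GB, 10 GB left
drive 6: place 13 GB, 6 GB left
drive 7: place 9 GB, 1 GB left
drive 8: place 23 GB, 9 GB left
drive 9: place 16 GB, 16 GB left
drive 4: place 3 GB, 3 GB left
drive 10: place 17 GB, 15 GB left
10 drives × 32 GB = 320 GB; used 259 GB; unused 61 GB.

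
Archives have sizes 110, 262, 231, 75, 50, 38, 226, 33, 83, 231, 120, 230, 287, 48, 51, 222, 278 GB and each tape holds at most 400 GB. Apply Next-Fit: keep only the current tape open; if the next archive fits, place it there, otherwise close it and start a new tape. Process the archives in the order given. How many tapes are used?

tape 1: place 110 GB, 290 GB left
tape 1: place 262 GB, 28 GB left
tape 2: place 231 GB, 169 GB left
tape 2: place 75 GB, 94 GB left
tape 2: place 50 GB, 44 GB left
tape 2: place 38 GB, 6 GB left
tape 3: place 226 GB, 174 GB left
tape 3: place 33 GB, 141 GB left
tape 3: place 83 GB, 58 GB left
tape 4: place 231 GB, 169 GB left
tape 4: place 120 GB, 49 GB left
tape 5: place 230 GB, 170 GB left
tape 6: place 287 GB, 113 GB left
tape 6: place 48 GB, 65 GB left
tape 6: place 51 GB, 14 GB left
tape 7: place 222 GB, 178 GB left
tape 8: place 278 GB, 122 GB left
Final tapes: [110,262] [231,75,50,38] [226,33,83] [231,120] [230] [287,48,51] [222] [278].

8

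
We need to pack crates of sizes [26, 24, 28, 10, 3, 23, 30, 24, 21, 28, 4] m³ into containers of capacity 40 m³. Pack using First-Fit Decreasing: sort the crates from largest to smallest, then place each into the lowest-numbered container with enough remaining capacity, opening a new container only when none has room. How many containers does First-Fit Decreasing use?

Sorted descending: 30, 28, 28, 26, 24, 24, 23, 21, 10, 4, 3.
container 1: place 30 m³, 10 m³ left
container 2: place 28 m³, 12 m³ left
container 3: place 28 m³, 12 m³ left
container 4: place 26 m³, 14 m³ left
container 5: place 24 m³, 16 m³ left
container 6: place 24 m³, 16 m³ left
container 7: place 23 m³, 17 m³ left
container 8: place 21 m³, 19 m³ left
container 1: place 10 m³, 0 m³ left
container 2: place 4 m³, 8 m³ left
container 2: place 3 m³, 5 m³ left
Final containers: [30,10] [28,4,3] [28] [26] [24] [24] [23] [21].

8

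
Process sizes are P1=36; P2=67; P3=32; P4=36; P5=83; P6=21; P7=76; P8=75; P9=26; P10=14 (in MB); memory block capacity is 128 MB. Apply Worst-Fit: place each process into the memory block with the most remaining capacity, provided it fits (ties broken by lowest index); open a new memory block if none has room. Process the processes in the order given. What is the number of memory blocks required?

P1 (36 MB) → memory block 1 (remaining 92 MB)
P2 (67 MB) → memory block 1 (remaining 25 MB)
P3 (32 MB) → memory block 2 (remaining 96 MB)
P4 (36 MB) → memory block 2 (remaining 60 MB)
P5 (83 MB) → memory block 3 (remaining 45 MB)
P6 (21 MB) → memory block 2 (remaining 39 MB)
P7 (76 MB) → memory block 4 (remaining 52 MB)
P8 (75 MB) → memory block 5 (remaining 53 MB)
P9 (26 MB) → memory block 5 (remaining 27 MB)
P10 (14 MB) → memory block 4 (remaining 38 MB)
Final memory blocks: [36,67] [32,36,21] [83] [76,14] [75,26].

5 memory blocks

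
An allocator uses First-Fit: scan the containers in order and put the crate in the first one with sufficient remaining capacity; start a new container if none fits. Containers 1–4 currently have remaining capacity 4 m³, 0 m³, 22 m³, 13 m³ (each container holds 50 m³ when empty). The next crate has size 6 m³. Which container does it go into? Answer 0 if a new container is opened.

Containers with room: container 3 (22 m³), container 4 (13 m³).
The first with room is container 3.

3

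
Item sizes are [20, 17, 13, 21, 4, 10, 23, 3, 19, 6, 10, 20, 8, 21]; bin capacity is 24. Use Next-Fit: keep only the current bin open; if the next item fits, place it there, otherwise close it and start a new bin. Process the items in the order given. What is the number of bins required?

11

20 → bin 1 (remaining 4)
17 → bin 2 (remaining 7)
13 → bin 3 (remaining 11)
21 → bin 4 (remaining 3)
4 → bin 5 (remaining 20)
10 → bin 5 (remaining 10)
23 → bin 6 (remaining 1)
3 → bin 7 (remaining 21)
19 → bin 7 (remaining 2)
6 → bin 8 (remaining 18)
10 → bin 8 (remaining 8)
20 → bin 9 (remaining 4)
8 → bin 10 (remaining 16)
21 → bin 11 (remaining 3)
Final bins: [20] [17] [13] [21] [4,10] [23] [3,19] [6,10] [20] [8] [21].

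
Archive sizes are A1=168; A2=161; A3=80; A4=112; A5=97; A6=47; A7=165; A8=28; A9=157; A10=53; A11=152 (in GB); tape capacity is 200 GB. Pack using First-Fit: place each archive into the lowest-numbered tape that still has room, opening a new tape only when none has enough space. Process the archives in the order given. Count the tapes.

7

A1 (168 GB) → tape 1 (remaining 32 GB)
A2 (161 GB) → tape 2 (remaining 39 GB)
A3 (80 GB) → tape 3 (remaining 120 GB)
A4 (112 GB) → tape 3 (remaining 8 GB)
A5 (97 GB) → tape 4 (remaining 103 GB)
A6 (47 GB) → tape 4 (remaining 56 GB)
A7 (165 GB) → tape 5 (remaining 35 GB)
A8 (28 GB) → tape 1 (remaining 4 GB)
A9 (157 GB) → tape 6 (remaining 43 GB)
A10 (53 GB) → tape 4 (remaining 3 GB)
A11 (152 GB) → tape 7 (remaining 48 GB)
Final tapes: [168,28] [161] [80,112] [97,47,53] [165] [157] [152].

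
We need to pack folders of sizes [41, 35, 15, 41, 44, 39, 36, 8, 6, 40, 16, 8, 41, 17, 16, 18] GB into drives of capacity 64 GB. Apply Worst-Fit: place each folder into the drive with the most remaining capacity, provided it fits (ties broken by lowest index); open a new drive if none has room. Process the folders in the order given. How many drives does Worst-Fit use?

Put 41 GB in drive 1; 23 GB remain.
Put 35 GB in drive 2; 29 GB remain.
Put 15 GB in drive 2; 14 GB remain.
Put 41 GB in drive 3; 23 GB remain.
Put 44 GB in drive 4; 20 GB remain.
Put 39 GB in drive 5; 25 GB remain.
Put 36 GB in drive 6; 28 GB remain.
Put 8 GB in drive 6; 20 GB remain.
Put 6 GB in drive 5; 19 GB remain.
Put 40 GB in drive 7; 24 GB remain.
Put 16 GB in drive 7; 8 GB remain.
Put 8 GB in drive 1; 15 GB remain.
Put 41 GB in drive 8; 23 GB remain.
Put 17 GB in drive 3; 6 GB remain.
Put 16 GB in drive 8; 7 GB remain.
Put 18 GB in drive 4; 2 GB remain.

8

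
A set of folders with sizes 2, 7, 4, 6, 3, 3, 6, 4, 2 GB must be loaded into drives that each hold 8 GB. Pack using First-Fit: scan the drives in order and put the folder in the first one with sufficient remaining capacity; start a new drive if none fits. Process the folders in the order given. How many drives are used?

drive 1: place 2 GB, 6 GB left
drive 2: place 7 GB, 1 GB left
drive 1: place 4 GB, 2 GB left
drive 3: place 6 GB, 2 GB left
drive 4: place 3 GB, 5 GB left
drive 4: place 3 GB, 2 GB left
drive 5: place 6 GB, 2 GB left
drive 6: place 4 GB, 4 GB left
drive 1: place 2 GB, 0 GB left

6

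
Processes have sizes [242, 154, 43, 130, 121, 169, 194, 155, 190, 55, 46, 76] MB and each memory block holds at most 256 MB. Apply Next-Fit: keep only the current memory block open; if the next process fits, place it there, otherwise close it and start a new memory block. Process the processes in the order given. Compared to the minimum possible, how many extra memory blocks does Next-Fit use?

Next-Fit: [242] [154,43] [130,121] [169] [194] [155] [190,55] [46,76] → 8 memory blocks.
Total size 1575 MB; any packing needs at least ⌈1575/256⌉ = 7 memory blocks.
An optimal packing achieves that bound: [242] [194,55] [190,46] [169,76] [155,43] [154] [130,121] → 7 memory blocks.
Excess: 8 − 7 = 1.

1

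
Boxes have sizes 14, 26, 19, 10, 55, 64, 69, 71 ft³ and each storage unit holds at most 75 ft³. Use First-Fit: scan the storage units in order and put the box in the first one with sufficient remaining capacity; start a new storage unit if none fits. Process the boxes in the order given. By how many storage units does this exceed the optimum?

First-Fit: [14,26,19,10] [55] [64] [69] [71] → 5 storage units.
Total size 328 ft³; any packing needs at least ⌈328/75⌉ = 5 storage units.
So 5 is already optimal.

0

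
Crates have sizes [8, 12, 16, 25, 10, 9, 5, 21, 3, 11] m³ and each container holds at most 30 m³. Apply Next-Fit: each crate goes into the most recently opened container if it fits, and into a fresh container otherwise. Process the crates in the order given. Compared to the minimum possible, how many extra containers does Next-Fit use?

Next-Fit: [8,12] [16] [25] [10,9,5] [21,3] [11] → 6 containers.
Total size 120 m³; any packing needs at least ⌈120/30⌉ = 4 containers.
An optimal packing achieves that bound: [25,5] [21,9] [16,11,3] [12,10,8] → 4 containers.
Excess: 6 − 4 = 2.

2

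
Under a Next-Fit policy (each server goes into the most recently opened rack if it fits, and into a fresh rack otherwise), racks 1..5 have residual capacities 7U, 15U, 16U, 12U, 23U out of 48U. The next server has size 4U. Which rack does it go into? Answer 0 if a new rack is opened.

Next-Fit only looks at rack 5, which has 23U free.
4U fits there.

5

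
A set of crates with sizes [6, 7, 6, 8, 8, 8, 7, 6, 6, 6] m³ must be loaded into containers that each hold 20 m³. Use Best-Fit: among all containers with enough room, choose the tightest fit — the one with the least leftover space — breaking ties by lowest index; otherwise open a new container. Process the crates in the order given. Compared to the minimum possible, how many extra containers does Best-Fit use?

0

Best-Fit: [6,7,6] [8,8] [8,7] [6,6,6] → 4 containers.
Total size 68 m³; any packing needs at least ⌈68/20⌉ = 4 containers.
So 4 is already optimal.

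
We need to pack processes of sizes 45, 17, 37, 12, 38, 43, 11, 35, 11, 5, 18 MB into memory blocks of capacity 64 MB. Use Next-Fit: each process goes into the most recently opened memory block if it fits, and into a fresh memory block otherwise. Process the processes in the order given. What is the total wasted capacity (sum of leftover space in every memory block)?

112

Put 45 MB in memory block 1; 19 MB remain.
Put 17 MB in memory block 1; 2 MB remain.
Put 37 MB in memory block 2; 27 MB remain.
Put 12 MB in memory block 2; 15 MB remain.
Put 38 MB in memory block 3; 26 MB remain.
Put 43 MB in memory block 4; 21 MB remain.
Put 11 MB in memory block 4; 10 MB remain.
Put 35 MB in memory block 5; 29 MB remain.
Put 11 MB in memory block 5; 18 MB remain.
Put 5 MB in memory block 5; 13 MB remain.
Put 18 MB in memory block 6; 46 MB remain.
6 memory blocks × 64 MB = 384 MB; used 272 MB; unused 112 MB.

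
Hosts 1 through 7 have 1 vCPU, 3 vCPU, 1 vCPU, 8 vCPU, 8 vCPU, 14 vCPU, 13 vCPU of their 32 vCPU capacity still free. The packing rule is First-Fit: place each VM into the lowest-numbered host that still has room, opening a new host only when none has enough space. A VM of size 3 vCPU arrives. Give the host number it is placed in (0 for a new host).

2

Hosts with room: host 2 (3 vCPU), host 4 (8 vCPU), host 5 (8 vCPU), host 6 (14 vCPU), host 7 (13 vCPU).
The first with room is host 2.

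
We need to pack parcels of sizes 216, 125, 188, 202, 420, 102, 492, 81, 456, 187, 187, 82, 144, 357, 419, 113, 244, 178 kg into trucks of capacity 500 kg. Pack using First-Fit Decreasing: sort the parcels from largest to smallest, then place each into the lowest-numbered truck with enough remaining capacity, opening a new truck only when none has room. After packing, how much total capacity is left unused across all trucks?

Sorted descending: 492, 456, 420, 419, 357, 244, 216, 202, 188, 187, 187, 178, 144, 125, 113, 102, 82, 81.
truck 1: place 492 kg, 8 kg left
truck 2: place 456 kg, 44 kg left
truck 3: place 420 kg, 80 kg left
truck 4: place 419 kg, 81 kg left
truck 5: place 357 kg, 143 kg left
truck 6: place 244 kg, 256 kg left
truck 6: place 216 kg, 40 kg left
truck 7: place 202 kg, 298 kg left
truck 7: place 188 kg, 110 kg left
truck 8: place 187 kg, 313 kg left
truck 8: place 187 kg, 126 kg left
truck 9: place 178 kg, 322 kg left
truck 9: place 144 kg, 178 kg left
truck 5: place 125 kg, 18 kg left
truck 8: place 113 kg, 13 kg left
truck 7: place 102 kg, 8 kg left
truck 9: place 82 kg, 96 kg left
truck 4: place 81 kg, 0 kg left
9 trucks × 500 kg = 4500 kg; used 4193 kg; unused 307 kg.

307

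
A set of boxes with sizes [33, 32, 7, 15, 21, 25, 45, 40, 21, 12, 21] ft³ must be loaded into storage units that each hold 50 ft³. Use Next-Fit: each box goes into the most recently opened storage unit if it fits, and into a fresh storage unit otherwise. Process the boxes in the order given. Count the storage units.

8 storage units

33 ft³ → storage unit 1 (remaining 17 ft³)
32 ft³ → storage unit 2 (remaining 18 ft³)
7 ft³ → storage unit 2 (remaining 11 ft³)
15 ft³ → storage unit 3 (remaining 35 ft³)
21 ft³ → storage unit 3 (remaining 14 ft³)
25 ft³ → storage unit 4 (remaining 25 ft³)
45 ft³ → storage unit 5 (remaining 5 ft³)
40 ft³ → storage unit 6 (remaining 10 ft³)
21 ft³ → storage unit 7 (remaining 29 ft³)
12 ft³ → storage unit 7 (remaining 17 ft³)
21 ft³ → storage unit 8 (remaining 29 ft³)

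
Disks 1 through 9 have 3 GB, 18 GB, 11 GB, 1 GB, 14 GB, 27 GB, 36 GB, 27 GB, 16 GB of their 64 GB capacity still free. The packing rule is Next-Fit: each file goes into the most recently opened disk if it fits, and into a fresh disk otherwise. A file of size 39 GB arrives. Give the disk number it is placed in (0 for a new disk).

0

Next-Fit only looks at disk 9, which has 16 GB free.
39 GB does not fit, so a new disk is opened.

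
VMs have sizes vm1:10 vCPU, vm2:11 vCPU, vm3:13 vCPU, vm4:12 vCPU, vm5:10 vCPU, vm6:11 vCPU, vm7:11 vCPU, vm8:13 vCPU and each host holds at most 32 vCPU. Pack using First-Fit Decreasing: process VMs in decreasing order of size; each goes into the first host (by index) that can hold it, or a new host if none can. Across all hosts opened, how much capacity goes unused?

37

Sorted descending: 13, 13, 12, 11, 11, 11, 10, 10.
13 vCPU → host 1 (remaining 19 vCPU)
13 vCPU → host 1 (remaining 6 vCPU)
12 vCPU → host 2 (remaining 20 vCPU)
11 vCPU → host 2 (remaining 9 vCPU)
11 vCPU → host 3 (remaining 21 vCPU)
11 vCPU → host 3 (remaining 10 vCPU)
10 vCPU → host 3 (remaining 0 vCPU)
10 vCPU → host 4 (remaining 22 vCPU)
4 hosts × 32 vCPU = 128 vCPU; used 91 vCPU; unused 37 vCPU.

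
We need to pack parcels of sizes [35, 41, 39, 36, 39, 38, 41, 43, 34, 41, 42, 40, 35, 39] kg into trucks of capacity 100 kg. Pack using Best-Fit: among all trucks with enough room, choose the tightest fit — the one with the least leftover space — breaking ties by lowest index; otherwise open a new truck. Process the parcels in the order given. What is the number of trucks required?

7 trucks

Put 35 kg in truck 1; 65 kg remain.
Put 41 kg in truck 1; 24 kg remain.
Put 39 kg in truck 2; 61 kg remain.
Put 36 kg in truck 2; 25 kg remain.
Put 39 kg in truck 3; 61 kg remain.
Put 38 kg in truck 3; 23 kg remain.
Put 41 kg in truck 4; 59 kg remain.
Put 43 kg in truck 4; 16 kg remain.
Put 34 kg in truck 5; 66 kg remain.
Put 41 kg in truck 5; 25 kg remain.
Put 42 kg in truck 6; 58 kg remain.
Put 40 kg in truck 6; 18 kg remain.
Put 35 kg in truck 7; 65 kg remain.
Put 39 kg in truck 7; 26 kg remain.
Final trucks: [35,41] [39,36] [39,38] [41,43] [34,41] [42,40] [35,39].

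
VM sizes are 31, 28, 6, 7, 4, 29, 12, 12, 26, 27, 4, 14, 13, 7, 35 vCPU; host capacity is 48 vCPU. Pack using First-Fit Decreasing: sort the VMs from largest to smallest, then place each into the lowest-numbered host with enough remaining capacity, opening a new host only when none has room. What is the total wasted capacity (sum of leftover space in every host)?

Sorted descending: 35, 31, 29, 28, 27, 26, 14, 13, 12, 12, 7, 7, 6, 4, 4.
35 vCPU → host 1 (remaining 13 vCPU)
31 vCPU → host 2 (remaining 17 vCPU)
29 vCPU → host 3 (remaining 19 vCPU)
28 vCPU → host 4 (remaining 20 vCPU)
27 vCPU → host 5 (remaining 21 vCPU)
26 vCPU → host 6 (remaining 22 vCPU)
14 vCPU → host 2 (remaining 3 vCPU)
13 vCPU → host 1 (remaining 0 vCPU)
12 vCPU → host 3 (remaining 7 vCPU)
12 vCPU → host 4 (remaining 8 vCPU)
7 vCPU → host 3 (remaining 0 vCPU)
7 vCPU → host 4 (remaining 1 vCPU)
6 vCPU → host 5 (remaining 15 vCPU)
4 vCPU → host 5 (remaining 11 vCPU)
4 vCPU → host 5 (remaining 7 vCPU)
6 hosts × 48 vCPU = 288 vCPU; used 255 vCPU; unused 33 vCPU.

33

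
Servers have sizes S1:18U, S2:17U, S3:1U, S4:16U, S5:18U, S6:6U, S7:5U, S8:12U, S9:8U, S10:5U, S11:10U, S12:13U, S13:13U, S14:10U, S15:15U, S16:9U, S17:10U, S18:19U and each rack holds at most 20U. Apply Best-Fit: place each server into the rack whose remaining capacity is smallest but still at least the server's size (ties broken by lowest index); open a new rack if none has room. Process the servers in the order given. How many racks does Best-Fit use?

Put S1 (18U) in rack 1; 2U remain.
Put S2 (17U) in rack 2; 3U remain.
Put S3 (1U) in rack 1; 1U remain.
Put S4 (16U) in rack 3; 4U remain.
Put S5 (18U) in rack 4; 2U remain.
Put S6 (6U) in rack 5; 14U remain.
Put S7 (5U) in rack 5; 9U remain.
Put S8 (12U) in rack 6; 8U remain.
Put S9 (8U) in rack 6; 0U remain.
Put S10 (5U) in rack 5; 4U remain.
Put S11 (10U) in rack 7; 10U remain.
Put S12 (13U) in rack 8; 7U remain.
Put S13 (13U) in rack 9; 7U remain.
Put S14 (10U) in rack 7; 0U remain.
Put S15 (15U) in rack 10; 5U remain.
Put S16 (9U) in rack 11; 11U remain.
Put S17 (10U) in rack 11; 1U remain.
Put S18 (19U) in rack 12; 1U remain.
Final racks: [18,1] [17] [16] [18] [6,5,5] [12,8] [10,10] [13] [13] [15] [9,10] [19].

12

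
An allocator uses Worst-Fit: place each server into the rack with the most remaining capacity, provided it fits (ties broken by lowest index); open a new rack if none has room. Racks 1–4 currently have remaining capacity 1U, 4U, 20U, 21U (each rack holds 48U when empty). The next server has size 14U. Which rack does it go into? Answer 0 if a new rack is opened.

4

Racks with room: rack 3 (20U), rack 4 (21U).
Most room is rack 4 with 21U free.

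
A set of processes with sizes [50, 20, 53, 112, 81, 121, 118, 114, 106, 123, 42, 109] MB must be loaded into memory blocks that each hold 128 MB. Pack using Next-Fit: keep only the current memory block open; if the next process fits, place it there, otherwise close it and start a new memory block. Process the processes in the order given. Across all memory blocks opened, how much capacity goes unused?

231

50 MB → memory block 1 (remaining 78 MB)
20 MB → memory block 1 (remaining 58 MB)
53 MB → memory block 1 (remaining 5 MB)
112 MB → memory block 2 (remaining 16 MB)
81 MB → memory block 3 (remaining 47 MB)
121 MB → memory block 4 (remaining 7 MB)
118 MB → memory block 5 (remaining 10 MB)
114 MB → memory block 6 (remaining 14 MB)
106 MB → memory block 7 (remaining 22 MB)
123 MB → memory block 8 (remaining 5 MB)
42 MB → memory block 9 (remaining 86 MB)
109 MB → memory block 10 (remaining 19 MB)
10 memory blocks × 128 MB = 1280 MB; used 1049 MB; unused 231 MB.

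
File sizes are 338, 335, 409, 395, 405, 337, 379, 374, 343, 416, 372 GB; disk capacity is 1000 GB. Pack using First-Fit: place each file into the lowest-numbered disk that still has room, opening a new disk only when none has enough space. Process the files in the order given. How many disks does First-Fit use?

338 GB → disk 1 (remaining 662 GB)
335 GB → disk 1 (remaining 327 GB)
409 GB → disk 2 (remaining 591 GB)
395 GB → disk 2 (remaining 196 GB)
405 GB → disk 3 (remaining 595 GB)
337 GB → disk 3 (remaining 258 GB)
379 GB → disk 4 (remaining 621 GB)
374 GB → disk 4 (remaining 247 GB)
343 GB → disk 5 (remaining 657 GB)
416 GB → disk 5 (remaining 241 GB)
372 GB → disk 6 (remaining 628 GB)
Final disks: [338,335] [409,395] [405,337] [379,374] [343,416] [372].

6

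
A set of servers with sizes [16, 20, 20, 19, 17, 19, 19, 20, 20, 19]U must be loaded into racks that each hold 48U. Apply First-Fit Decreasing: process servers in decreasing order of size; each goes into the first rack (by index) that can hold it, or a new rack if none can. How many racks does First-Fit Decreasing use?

5

Sorted descending: 20, 20, 20, 20, 19, 19, 19, 19, 17, 16.
20U → rack 1 (remaining 28U)
20U → rack 1 (remaining 8U)
20U → rack 2 (remaining 28U)
20U → rack 2 (remaining 8U)
19U → rack 3 (remaining 29U)
19U → rack 3 (remaining 10U)
19U → rack 4 (remaining 29U)
19U → rack 4 (remaining 10U)
17U → rack 5 (remaining 31U)
16U → rack 5 (remaining 15U)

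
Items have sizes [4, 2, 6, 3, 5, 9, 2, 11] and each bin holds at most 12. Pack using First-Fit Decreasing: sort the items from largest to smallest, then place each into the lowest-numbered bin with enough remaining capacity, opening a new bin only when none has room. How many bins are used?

Sorted descending: 11, 9, 6, 5, 4, 3, 2, 2.
Put 11 in bin 1; 1 remain.
Put 9 in bin 2; 3 remain.
Put 6 in bin 3; 6 remain.
Put 5 in bin 3; 1 remain.
Put 4 in bin 4; 8 remain.
Put 3 in bin 2; 0 remain.
Put 2 in bin 4; 6 remain.
Put 2 in bin 4; 4 remain.
Final bins: [11] [9,3] [6,5] [4,2,2].

4 bins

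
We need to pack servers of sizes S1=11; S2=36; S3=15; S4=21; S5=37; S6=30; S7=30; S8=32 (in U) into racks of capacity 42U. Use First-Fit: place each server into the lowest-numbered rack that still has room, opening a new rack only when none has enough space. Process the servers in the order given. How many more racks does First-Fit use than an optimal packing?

First-Fit: [11,15] [36] [21] [37] [30] [30] [32] → 7 racks.
Total size 212U; any packing needs at least ⌈212/42⌉ = 6 racks.
An optimal packing achieves that bound: [37] [36] [32] [30,11] [30] [21,15] → 6 racks.
Excess: 7 − 6 = 1.

1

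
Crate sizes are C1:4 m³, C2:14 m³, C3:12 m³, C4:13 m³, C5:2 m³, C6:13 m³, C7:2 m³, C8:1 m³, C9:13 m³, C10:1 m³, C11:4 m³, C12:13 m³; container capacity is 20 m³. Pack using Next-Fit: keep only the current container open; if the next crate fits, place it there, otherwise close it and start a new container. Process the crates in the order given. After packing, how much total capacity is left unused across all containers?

container 1: place C1 (4 m³), 16 m³ left
container 1: place C2 (14 m³), 2 m³ left
container 2: place C3 (12 m³), 8 m³ left
container 3: place C4 (13 m³), 7 m³ left
container 3: place C5 (2 m³), 5 m³ left
container 4: place C6 (13 m³), 7 m³ left
container 4: place C7 (2 m³), 5 m³ left
container 4: place C8 (1 m³), 4 m³ left
container 5: place C9 (13 m³), 7 m³ left
container 5: place C10 (1 m³), 6 m³ left
container 5: place C11 (4 m³), 2 m³ left
container 6: place C12 (13 m³), 7 m³ left
6 containers × 20 m³ = 120 m³; used 92 m³; unused 28 m³.

28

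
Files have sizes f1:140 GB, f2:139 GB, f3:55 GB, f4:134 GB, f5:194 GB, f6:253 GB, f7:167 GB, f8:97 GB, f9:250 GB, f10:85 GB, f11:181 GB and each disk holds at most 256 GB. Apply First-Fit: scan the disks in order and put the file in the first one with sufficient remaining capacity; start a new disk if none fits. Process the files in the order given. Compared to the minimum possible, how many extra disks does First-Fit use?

First-Fit: [140,55] [139,97] [134,85] [194] [253] [167] [250] [181] → 8 disks.
8 files exceed 128 GB (half the capacity), and no two of those can share a disk, so at least 8 disks are needed.
So 8 is already optimal.

0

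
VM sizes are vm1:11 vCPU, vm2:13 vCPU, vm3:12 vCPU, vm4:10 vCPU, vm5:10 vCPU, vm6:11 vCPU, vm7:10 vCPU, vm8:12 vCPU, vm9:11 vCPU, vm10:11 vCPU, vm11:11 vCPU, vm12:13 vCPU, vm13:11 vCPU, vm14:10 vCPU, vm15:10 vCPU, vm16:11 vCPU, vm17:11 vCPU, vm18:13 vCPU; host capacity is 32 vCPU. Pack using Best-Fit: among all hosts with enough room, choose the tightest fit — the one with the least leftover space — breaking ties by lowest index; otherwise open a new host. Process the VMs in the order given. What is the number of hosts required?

8 hosts

vm1 (11 vCPU) → host 1 (remaining 21 vCPU)
vm2 (13 vCPU) → host 1 (remaining 8 vCPU)
vm3 (12 vCPU) → host 2 (remaining 20 vCPU)
vm4 (10 vCPU) → host 2 (remaining 10 vCPU)
vm5 (10 vCPU) → host 2 (remaining 0 vCPU)
vm6 (11 vCPU) → host 3 (remaining 21 vCPU)
vm7 (10 vCPU) → host 3 (remaining 11 vCPU)
vm8 (12 vCPU) → host 4 (remaining 20 vCPU)
vm9 (11 vCPU) → host 3 (remaining 0 vCPU)
vm10 (11 vCPU) → host 4 (remaining 9 vCPU)
vm11 (11 vCPU) → host 5 (remaining 21 vCPU)
vm12 (13 vCPU) → host 5 (remaining 8 vCPU)
vm13 (11 vCPU) → host 6 (remaining 21 vCPU)
vm14 (10 vCPU) → host 6 (remaining 11 vCPU)
vm15 (10 vCPU) → host 6 (remaining 1 vCPU)
vm16 (11 vCPU) → host 7 (remaining 21 vCPU)
vm17 (11 vCPU) → host 7 (remaining 10 vCPU)
vm18 (13 vCPU) → host 8 (remaining 19 vCPU)
Final hosts: [11,13] [12,10,10] [11,10,11] [12,11] [11,13] [11,10,10] [11,11] [13].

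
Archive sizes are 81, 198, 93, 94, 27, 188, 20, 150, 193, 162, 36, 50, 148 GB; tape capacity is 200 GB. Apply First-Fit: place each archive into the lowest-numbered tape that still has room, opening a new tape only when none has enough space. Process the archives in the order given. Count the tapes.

8 tapes

tape 1: place 81 GB, 119 GB left
tape 2: place 198 GB, 2 GB left
tape 1: place 93 GB, 26 GB left
tape 3: place 94 GB, 106 GB left
tape 3: place 27 GB, 79 GB left
tape 4: place 188 GB, 12 GB left
tape 1: place 20 GB, 6 GB left
tape 5: place 150 GB, 50 GB left
tape 6: place 193 GB, 7 GB left
tape 7: place 162 GB, 38 GB left
tape 3: place 36 GB, 43 GB left
tape 5: place 50 GB, 0 GB left
tape 8: place 148 GB, 52 GB left
Final tapes: [81,93,20] [198] [94,27,36] [188] [150,50] [193] [162] [148].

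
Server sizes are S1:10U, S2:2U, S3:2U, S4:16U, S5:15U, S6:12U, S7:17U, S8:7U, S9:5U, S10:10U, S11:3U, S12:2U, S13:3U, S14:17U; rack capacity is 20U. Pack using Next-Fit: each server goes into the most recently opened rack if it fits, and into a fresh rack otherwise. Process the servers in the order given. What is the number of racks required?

S1 (10U) → rack 1 (remaining 10U)
S2 (2U) → rack 1 (remaining 8U)
S3 (2U) → rack 1 (remaining 6U)
S4 (16U) → rack 2 (remaining 4U)
S5 (15U) → rack 3 (remaining 5U)
S6 (12U) → rack 4 (remaining 8U)
S7 (17U) → rack 5 (remaining 3U)
S8 (7U) → rack 6 (remaining 13U)
S9 (5U) → rack 6 (remaining 8U)
S10 (10U) → rack 7 (remaining 10U)
S11 (3U) → rack 7 (remaining 7U)
S12 (2U) → rack 7 (remaining 5U)
S13 (3U) → rack 7 (remaining 2U)
S14 (17U) → rack 8 (remaining 3U)

8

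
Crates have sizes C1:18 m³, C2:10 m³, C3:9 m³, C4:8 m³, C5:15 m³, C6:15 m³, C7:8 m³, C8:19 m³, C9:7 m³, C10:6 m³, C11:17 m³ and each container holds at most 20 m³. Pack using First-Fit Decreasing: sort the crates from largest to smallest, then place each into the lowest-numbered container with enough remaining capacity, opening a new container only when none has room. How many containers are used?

8 containers

Sorted descending: 19, 18, 17, 15, 15, 10, 9, 8, 8, 7, 6.
container 1: place 19 m³, 1 m³ left
container 2: place 18 m³, 2 m³ left
container 3: place 17 m³, 3 m³ left
container 4: place 15 m³, 5 m³ left
container 5: place 15 m³, 5 m³ left
container 6: place 10 m³, 10 m³ left
container 6: place 9 m³, 1 m³ left
container 7: place 8 m³, 12 m³ left
container 7: place 8 m³, 4 m³ left
container 8: place 7 m³, 13 m³ left
container 8: place 6 m³, 7 m³ left
Final containers: [19] [18] [17] [15] [15] [10,9] [8,8] [7,6].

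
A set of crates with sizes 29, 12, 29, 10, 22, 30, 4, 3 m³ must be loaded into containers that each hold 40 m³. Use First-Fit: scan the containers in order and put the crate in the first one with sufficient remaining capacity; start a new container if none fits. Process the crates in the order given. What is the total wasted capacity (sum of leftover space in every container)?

21

Put 29 m³ in container 1; 11 m³ remain.
Put 12 m³ in container 2; 28 m³ remain.
Put 29 m³ in container 3; 11 m³ remain.
Put 10 m³ in container 1; 1 m³ remain.
Put 22 m³ in container 2; 6 m³ remain.
Put 30 m³ in container 4; 10 m³ remain.
Put 4 m³ in container 2; 2 m³ remain.
Put 3 m³ in container 3; 8 m³ remain.
4 containers × 40 m³ = 160 m³; used 139 m³; unused 21 m³.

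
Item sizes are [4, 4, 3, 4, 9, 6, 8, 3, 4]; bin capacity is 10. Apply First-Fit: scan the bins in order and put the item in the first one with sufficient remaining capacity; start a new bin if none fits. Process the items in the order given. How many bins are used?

bin 1: place 4, 6 left
bin 1: place 4, 2 left
bin 2: place 3, 7 left
bin 2: place 4, 3 left
bin 3: place 9, 1 left
bin 4: place 6, 4 left
bin 5: place 8, 2 left
bin 2: place 3, 0 left
bin 4: place 4, 0 left
Final bins: [4,4] [3,4,3] [9] [6,4] [8].

5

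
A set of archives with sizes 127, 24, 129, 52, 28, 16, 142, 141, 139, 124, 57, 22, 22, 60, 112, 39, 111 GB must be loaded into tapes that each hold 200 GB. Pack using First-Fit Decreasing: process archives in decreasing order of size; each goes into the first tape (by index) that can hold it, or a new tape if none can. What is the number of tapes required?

Sorted descending: 142, 141, 139, 129, 127, 124, 112, 111, 60, 57, 52, 39, 28, 24, 22, 22, 16.
Put 142 GB in tape 1; 58 GB remain.
Put 141 GB in tape 2; 59 GB remain.
Put 139 GB in tape 3; 61 GB remain.
Put 129 GB in tape 4; 71 GB remain.
Put 127 GB in tape 5; 73 GB remain.
Put 124 GB in tape 6; 76 GB remain.
Put 112 GB in tape 7; 88 GB remain.
Put 111 GB in tape 8; 89 GB remain.
Put 60 GB in tape 3; 1 GB remain.
Put 57 GB in tape 1; 1 GB remain.
Put 52 GB in tape 2; 7 GB remain.
Put 39 GB in tape 4; 32 GB remain.
Put 28 GB in tape 4; 4 GB remain.
Put 24 GB in tape 5; 49 GB remain.
Put 22 GB in tape 5; 27 GB remain.
Put 22 GB in tape 5; 5 GB remain.
Put 16 GB in tape 6; 60 GB remain.

8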